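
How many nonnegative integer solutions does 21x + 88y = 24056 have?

gcd(88, 21):
  88 = 4·21 + 4
  21 = 5·4 + 1
  4 = 4·1
so gcd(88, 21) = 1.
Back-substitute for Bézout coefficients:
  1 = 21 - 5·4
  ... = 21·(21) + 88·(-5)
Scale by 24056: one solution is (505176, -120280). Reduce x mod 88: (56, 260).
General: x = 56 + 88t, y = 260 - 21t.
x ≥ 0 ⇒ t ≥ 0; y ≥ 0 ⇒ t ≤ 12. So t ∈ [0, 12]: 13 solutions.

13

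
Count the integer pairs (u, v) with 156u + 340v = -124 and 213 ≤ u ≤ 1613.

16

gcd(340, 156) = 4  (340 = 2·156 + 28, 156 = 5·28 + 16, 28 = 1·16 + 12, 16 = 1·12 + 4, 12 = 3·4).
Back-substituting, 156·(24) + 340·(-11) = 4.
Scale by -31: particular solution (-744, 341); reduce u mod 85: (21, -10).
General solution: u = 21 + 85t, v = -10 - 39t for integer t.
213 ≤ 21 + 85t ≤ 1613 gives t ∈ [3, 18], which is 16 values.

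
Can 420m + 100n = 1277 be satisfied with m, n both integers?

gcd(420, 100):
  420 = 4×100 + 20
  100 = 5×20
so gcd(420, 100) = 20.
20 does not divide 1277 (remainder 17), so no integer solutions.

no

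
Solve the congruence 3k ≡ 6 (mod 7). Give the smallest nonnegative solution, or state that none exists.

2

gcd(7, 3) = 1  (7 = 2×3 + 1, 3 = 3×1).
1 divides 6, so solutions exist.
Back-substituting, 3×(-2) + 7×(1) = 1.
So 3×(-2) ≡ 1 (mod 7); multiply by 6: k ≡ -12 (mod 7).
Smallest nonnegative: k = -12 mod 7 = 2.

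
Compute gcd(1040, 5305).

gcd(5305, 1040):
  5305 = 5*1040 + 105
  1040 = 9*105 + 95
  105 = 1*95 + 10
  95 = 9*10 + 5
  10 = 2*5
so gcd(5305, 1040) = 5.

5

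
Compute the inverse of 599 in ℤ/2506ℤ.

gcd(2506, 599) = 1.
By Bézout, 599·(205) + 2506·(-49) = 1.
So 599·205 ≡ 1 (mod 2506), and 205 mod 2506 = 205.

205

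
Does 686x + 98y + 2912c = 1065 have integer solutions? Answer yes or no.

no

gcd(686, 98):
  686 = 7*98
so gcd(686, 98) = 98.
gcd(98, 2912) = 14.
14 does not divide 1065 (remainder 1), so no integer solutions.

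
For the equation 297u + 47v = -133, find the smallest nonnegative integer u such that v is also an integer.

gcd(297, 47) = 1  (297 = 6·47 + 15, 47 = 3·15 + 2, 15 = 7·2 + 1, 2 = 2·1).
1 divides -133, so solutions exist.
Back-substituting, 297·(22) + 47·(-139) = 1.
Scale by -133/1 = -133: (u₀, v₀) = (-2926, 18487).
General solution: u = -2926 + 47t, v = 18487 - 297t for integer t.
u ≥ 0: smallest is -2926 mod 47 = 35 (at t = 63), with v = -224.

35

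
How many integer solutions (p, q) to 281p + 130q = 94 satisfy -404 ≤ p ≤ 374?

gcd(281, 130):
  281 = 2·130 + 21
  130 = 6·21 + 4
  21 = 5·4 + 1
  4 = 4·1
so gcd(281, 130) = 1.
Back-substitute for Bézout coefficients:
  1 = 21 - 5·4
  ... = 281·(31) + 130·(-67)
Scale by 94: particular solution (2914, -6298); reduce p mod 130: (54, -116).
General solution: p = 54 + 130t, q = -116 - 281t for integer t.
-404 ≤ 54 + 130t ≤ 374 gives t ∈ [-3, 2], which is 6 values.

6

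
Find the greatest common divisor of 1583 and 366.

1

gcd(1583, 366):
  1583 = 4·366 + 119
  366 = 3·119 + 9
  119 = 13·9 + 2
  9 = 4·2 + 1
  2 = 2·1
so gcd(1583, 366) = 1.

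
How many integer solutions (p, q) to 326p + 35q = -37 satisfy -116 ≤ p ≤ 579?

gcd(326, 35):
  326 = 9×35 + 11
  35 = 3×11 + 2
  11 = 5×2 + 1
  2 = 2×1
so gcd(326, 35) = 1.
Back-substitute for Bézout coefficients:
  1 = 11 - 5×2
  ... = 326×(16) + 35×(-149)
Scale by -37: particular solution (-592, 5513); reduce p mod 35: (3, -29).
General solution: p = 3 + 35t, q = -29 - 326t for integer t.
-116 ≤ 3 + 35t ≤ 579 gives t ∈ [-3, 16], which is 20 values.

20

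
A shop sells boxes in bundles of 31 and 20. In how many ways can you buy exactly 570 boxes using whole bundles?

Need nonnegative integers with 31j + 20k = 570.
gcd(31, 20) = 1, and 31·(-9) + 20·(14) = 1.
So (j₀, k₀) = (-5130, 7980); general j = -5130 + 20t, k = 7980 - 31t.
j ≥ 0 ⇒ t ≥ 257; k ≥ 0 ⇒ t ≤ 257. That's 1 value of t.

1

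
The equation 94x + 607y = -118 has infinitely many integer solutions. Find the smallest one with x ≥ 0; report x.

gcd(607, 94):
  607 = 6·94 + 43
  94 = 2·43 + 8
  43 = 5·8 + 3
  8 = 2·3 + 2
  3 = 1·2 + 1
  2 = 2·1
so gcd(607, 94) = 1.
1 divides -118, so solutions exist.
Back-substitute for Bézout coefficients:
  1 = 3 - 1·2
  ... = 94·(-226) + 607·(35)
Scale by -118/1 = -118: (x₀, y₀) = (26668, -4130).
General solution: x = 26668 + 607t, y = -4130 - 94t for integer t.
x ≥ 0: smallest is 26668 mod 607 = 567 (at t = -43), with y = -88.

567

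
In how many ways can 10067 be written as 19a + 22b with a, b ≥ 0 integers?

gcd(22, 19) = 1  (22 = 1*19 + 3, 19 = 6*3 + 1, 3 = 3*1).
Back-substituting, 19*(7) + 22*(-6) = 1.
Scale by 10067: one solution is (70469, -60402). Reduce a mod 22: (3, 455).
General: a = 3 + 22t, b = 455 - 19t.
a ≥ 0 ⇒ t ≥ 0; b ≥ 0 ⇒ t ≤ 23. So t ∈ [0, 23]: 24 solutions.

24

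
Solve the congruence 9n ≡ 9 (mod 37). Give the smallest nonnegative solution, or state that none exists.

1

gcd(37, 9) = 1.
1 divides 9, so solutions exist.
By Bézout, 9·(-4) + 37·(1) = 1.
So 9·(-4) ≡ 1 (mod 37); multiply by 9: n ≡ -36 (mod 37).
Smallest nonnegative: n = -36 mod 37 = 1.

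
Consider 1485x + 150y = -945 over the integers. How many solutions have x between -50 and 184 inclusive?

24

gcd(1485, 150) = 15.
By Bézout, 1485×(-1) + 150×(10) = 15.
Particular solution: (3, -36).
General solution: x = 3 + 10t, y = -36 - 99t for integer t.
-50 ≤ 3 + 10t ≤ 184 gives t ∈ [-5, 18], which is 24 values.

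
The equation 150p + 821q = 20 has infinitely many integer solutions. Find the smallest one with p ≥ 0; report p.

gcd(821, 150):
  821 = 5·150 + 71
  150 = 2·71 + 8
  71 = 8·8 + 7
  8 = 1·7 + 1
  7 = 7·1
so gcd(821, 150) = 1.
1 divides 20, so solutions exist.
Back-substitute for Bézout coefficients:
  1 = 8 - 1·7
  ... = 150·(104) + 821·(-19)
Scale by 20/1 = 20: (p₀, q₀) = (2080, -380).
General solution: p = 2080 + 821t, q = -380 - 150t for integer t.
p ≥ 0: smallest is 2080 mod 821 = 438 (at t = -2), with q = -80.

438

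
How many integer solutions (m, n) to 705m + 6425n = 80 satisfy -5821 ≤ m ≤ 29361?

gcd(6425, 705):
  6425 = 9×705 + 80
  705 = 8×80 + 65
  80 = 1×65 + 15
  65 = 4×15 + 5
  15 = 3×5
so gcd(6425, 705) = 5.
Back-substitute for Bézout coefficients:
  5 = 65 - 4×15
  ... = 705×(401) + 6425×(-44)
Scale by 16: particular solution (6416, -704); reduce m mod 1285: (1276, -140).
General solution: m = 1276 + 1285t, n = -140 - 141t for integer t.
-5821 ≤ 1276 + 1285t ≤ 29361 gives t ∈ [-5, 21], which is 27 values.

27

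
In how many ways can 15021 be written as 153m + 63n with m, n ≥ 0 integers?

14

gcd(153, 63) = 9  (153 = 2×63 + 27, 63 = 2×27 + 9, 27 = 3×9).
Back-substituting, 153×(-2) + 63×(5) = 9.
Scale by 1669: one solution is (-3338, 8345). Reduce m mod 7: (1, 236).
General: m = 1 + 7t, n = 236 - 17t.
m ≥ 0 ⇒ t ≥ 0; n ≥ 0 ⇒ t ≤ 13. So t ∈ [0, 13]: 14 solutions.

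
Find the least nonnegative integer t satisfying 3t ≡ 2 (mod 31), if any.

11

gcd(31, 3) = 1.
1 divides 2, so solutions exist.
By Bézout, 3×(-10) + 31×(1) = 1.
So 3×(-10) ≡ 1 (mod 31); multiply by 2: t ≡ -20 (mod 31).
Smallest nonnegative: t = -20 mod 31 = 11.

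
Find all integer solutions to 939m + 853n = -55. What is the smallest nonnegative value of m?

gcd(939, 853):
  939 = 1·853 + 86
  853 = 9·86 + 79
  86 = 1·79 + 7
  79 = 11·7 + 2
  7 = 3·2 + 1
  2 = 2·1
so gcd(939, 853) = 1.
1 divides -55, so solutions exist.
Back-substitute for Bézout coefficients:
  1 = 7 - 3·2
  ... = 939·(367) + 853·(-404)
Scale by -55/1 = -55: (m₀, n₀) = (-20185, 22220).
General solution: m = -20185 + 853t, n = 22220 - 939t for integer t.
m ≥ 0: smallest is -20185 mod 853 = 287 (at t = 24), with n = -316.

287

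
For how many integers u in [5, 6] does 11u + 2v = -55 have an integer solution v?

1

gcd(11, 2) = 1  (11 = 5·2 + 1, 2 = 2·1).
Back-substituting, 11·(1) + 2·(-5) = 1.
Scale by -55: particular solution (-55, 275); reduce u mod 2: (1, -33).
General solution: u = 1 + 2t, v = -33 - 11t for integer t.
5 ≤ 1 + 2t ≤ 6 gives t ∈ [2, 2], which is 1 value.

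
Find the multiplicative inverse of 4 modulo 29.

22

gcd(29, 4) = 1  (29 = 7·4 + 1, 4 = 4·1).
Back-substituting, 4·(-7) + 29·(1) = 1.
So 4·-7 ≡ 1 (mod 29), and -7 mod 29 = 22.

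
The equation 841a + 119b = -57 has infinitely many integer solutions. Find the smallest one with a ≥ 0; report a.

gcd(841, 119):
  841 = 7*119 + 8
  119 = 14*8 + 7
  8 = 1*7 + 1
  7 = 7*1
so gcd(841, 119) = 1.
1 divides -57, so solutions exist.
Back-substitute for Bézout coefficients:
  1 = 8 - 1*7
  ... = 841*(15) + 119*(-106)
Scale by -57/1 = -57: (a₀, b₀) = (-855, 6042).
General solution: a = -855 + 119t, b = 6042 - 841t for integer t.
a ≥ 0: smallest is -855 mod 119 = 97 (at t = 8), with b = -686.

97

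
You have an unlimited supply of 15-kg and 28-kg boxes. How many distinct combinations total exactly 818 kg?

Need nonnegative integers with 15j + 28k = 818.
gcd(15, 28) = 1, and 15·(-13) + 28·(7) = 1.
So (j₀, k₀) = (-10634, 5726); general j = -10634 + 28t, k = 5726 - 15t.
j ≥ 0 ⇒ t ≥ 380; k ≥ 0 ⇒ t ≤ 381. That's 2 values of t.

2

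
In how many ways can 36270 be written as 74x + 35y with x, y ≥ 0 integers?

14

gcd(74, 35):
  74 = 2×35 + 4
  35 = 8×4 + 3
  4 = 1×3 + 1
  3 = 3×1
so gcd(74, 35) = 1.
Back-substitute for Bézout coefficients:
  1 = 4 - 1×3
  ... = 74×(9) + 35×(-19)
Scale by 36270: one solution is (326430, -689130). Reduce x mod 35: (20, 994).
General: x = 20 + 35t, y = 994 - 74t.
x ≥ 0 ⇒ t ≥ 0; y ≥ 0 ⇒ t ≤ 13. So t ∈ [0, 13]: 14 solutions.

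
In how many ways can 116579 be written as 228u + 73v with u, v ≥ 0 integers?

gcd(228, 73):
  228 = 3*73 + 9
  73 = 8*9 + 1
  9 = 9*1
so gcd(228, 73) = 1.
Back-substitute for Bézout coefficients:
  1 = 73 - 8*9
  ... = 228*(-8) + 73*(25)
Scale by 116579: one solution is (-932632, 2914475). Reduce u mod 73: (16, 1547).
General: u = 16 + 73t, v = 1547 - 228t.
u ≥ 0 ⇒ t ≥ 0; v ≥ 0 ⇒ t ≤ 6. So t ∈ [0, 6]: 7 solutions.

7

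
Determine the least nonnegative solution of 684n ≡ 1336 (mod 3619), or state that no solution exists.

gcd(3619, 684) = 1.
1 divides 1336, so solutions exist.
By Bézout, 684×(-291) + 3619×(55) = 1.
So 684×(-291) ≡ 1 (mod 3619); multiply by 1336: n ≡ -388776 (mod 3619).
Smallest nonnegative: n = -388776 mod 3619 = 2076.

2076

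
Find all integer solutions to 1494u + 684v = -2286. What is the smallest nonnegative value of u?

gcd(1494, 684) = 18  (1494 = 2*684 + 126, 684 = 5*126 + 54, 126 = 2*54 + 18, 54 = 3*18).
18 divides -2286, so solutions exist.
Back-substituting, 1494*(11) + 684*(-24) = 18.
Scale by -2286/18 = -127: (u₀, v₀) = (-1397, 3048).
General solution: u = -1397 + 38t, v = 3048 - 83t for integer t.
u ≥ 0: smallest is -1397 mod 38 = 9 (at t = 37), with v = -23.

9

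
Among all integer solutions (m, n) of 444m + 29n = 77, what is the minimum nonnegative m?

gcd(444, 29):
  444 = 15·29 + 9
  29 = 3·9 + 2
  9 = 4·2 + 1
  2 = 2·1
so gcd(444, 29) = 1.
1 divides 77, so solutions exist.
Back-substitute for Bézout coefficients:
  1 = 9 - 4·2
  ... = 444·(13) + 29·(-199)
Scale by 77/1 = 77: (m₀, n₀) = (1001, -15323).
General solution: m = 1001 + 29t, n = -15323 - 444t for integer t.
m ≥ 0: smallest is 1001 mod 29 = 15 (at t = -34), with n = -227.

15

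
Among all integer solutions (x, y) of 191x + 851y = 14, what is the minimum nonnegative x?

gcd(851, 191) = 1  (851 = 4×191 + 87, 191 = 2×87 + 17, 87 = 5×17 + 2, 17 = 8×2 + 1, 2 = 2×1).
1 divides 14, so solutions exist.
Back-substituting, 191×(401) + 851×(-90) = 1.
Scale by 14/1 = 14: (x₀, y₀) = (5614, -1260).
General solution: x = 5614 + 851t, y = -1260 - 191t for integer t.
x ≥ 0: smallest is 5614 mod 851 = 508 (at t = -6), with y = -114.

508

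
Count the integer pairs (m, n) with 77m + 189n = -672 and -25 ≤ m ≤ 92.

5

gcd(189, 77) = 7  (189 = 2·77 + 35, 77 = 2·35 + 7, 35 = 5·7).
Back-substituting, 77·(5) + 189·(-2) = 7.
Scale by -96: particular solution (-480, 192); reduce m mod 27: (6, -6).
General solution: m = 6 + 27t, n = -6 - 11t for integer t.
-25 ≤ 6 + 27t ≤ 92 gives t ∈ [-1, 3], which is 5 values.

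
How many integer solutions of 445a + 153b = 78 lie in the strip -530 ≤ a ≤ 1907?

16

gcd(445, 153) = 1  (445 = 2×153 + 139, 153 = 1×139 + 14, 139 = 9×14 + 13, 14 = 1×13 + 1, 13 = 13×1).
Back-substituting, 445×(-11) + 153×(32) = 1.
Scale by 78: particular solution (-858, 2496); reduce a mod 153: (60, -174).
General solution: a = 60 + 153t, b = -174 - 445t for integer t.
-530 ≤ 60 + 153t ≤ 1907 gives t ∈ [-3, 12], which is 16 values.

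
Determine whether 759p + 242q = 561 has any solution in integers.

yes

gcd(759, 242):
  759 = 3×242 + 33
  242 = 7×33 + 11
  33 = 3×11
so gcd(759, 242) = 11.
11 divides 561, so integer solutions exist.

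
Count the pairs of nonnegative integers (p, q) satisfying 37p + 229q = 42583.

5

gcd(229, 37):
  229 = 6×37 + 7
  37 = 5×7 + 2
  7 = 3×2 + 1
  2 = 2×1
so gcd(229, 37) = 1.
Back-substitute for Bézout coefficients:
  1 = 7 - 3×2
  ... = 37×(-99) + 229×(16)
Scale by 42583: one solution is (-4215717, 681328). Reduce p mod 229: (173, 158).
General: p = 173 + 229t, q = 158 - 37t.
p ≥ 0 ⇒ t ≥ 0; q ≥ 0 ⇒ t ≤ 4. So t ∈ [0, 4]: 5 solutions.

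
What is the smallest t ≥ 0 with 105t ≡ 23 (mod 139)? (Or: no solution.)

gcd(139, 105):
  139 = 1*105 + 34
  105 = 3*34 + 3
  34 = 11*3 + 1
  3 = 3*1
so gcd(139, 105) = 1.
1 divides 23, so solutions exist.
Back-substitute for Bézout coefficients:
  1 = 34 - 11*3
  ... = 105*(-45) + 139*(34)
So 105*(-45) ≡ 1 (mod 139); multiply by 23: t ≡ -1035 (mod 139).
Smallest nonnegative: t = -1035 mod 139 = 77.

77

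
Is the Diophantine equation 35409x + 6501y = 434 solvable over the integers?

gcd(35409, 6501) = 33  (35409 = 5*6501 + 2904, 6501 = 2*2904 + 693, 2904 = 4*693 + 132, 693 = 5*132 + 33, 132 = 4*33).
33 does not divide 434 (remainder 5), so no integer solutions.

no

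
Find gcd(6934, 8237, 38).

gcd(8237, 6934) = 1.
gcd(1, 38) = 1.

1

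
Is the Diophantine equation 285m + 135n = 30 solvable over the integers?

gcd(285, 135) = 15  (285 = 2*135 + 15, 135 = 9*15).
15 divides 30, so integer solutions exist.

yes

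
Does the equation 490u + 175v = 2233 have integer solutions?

gcd(490, 175) = 35  (490 = 2*175 + 140, 175 = 1*140 + 35, 140 = 4*35).
35 does not divide 2233 (remainder 28), so no integer solutions.

no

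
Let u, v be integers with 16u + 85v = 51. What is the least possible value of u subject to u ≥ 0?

gcd(85, 16) = 1.
1 divides 51, so solutions exist.
By Bézout, 16*(16) + 85*(-3) = 1.
Scale by 51/1 = 51: (u₀, v₀) = (816, -153).
General solution: u = 816 + 85t, v = -153 - 16t for integer t.
u ≥ 0: smallest is 816 mod 85 = 51 (at t = -9), with v = -9.

51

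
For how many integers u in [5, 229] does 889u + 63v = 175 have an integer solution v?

25

gcd(889, 63):
  889 = 14*63 + 7
  63 = 9*7
so gcd(889, 63) = 7.
Back-substitute for Bézout coefficients:
  7 = 889 - 14*63
  ... = 889*(1) + 63*(-14)
Scale by 25: particular solution (25, -350); reduce u mod 9: (7, -96).
General solution: u = 7 + 9t, v = -96 - 127t for integer t.
5 ≤ 7 + 9t ≤ 229 gives t ∈ [0, 24], which is 25 values.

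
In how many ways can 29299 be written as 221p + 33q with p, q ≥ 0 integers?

4

gcd(221, 33) = 1  (221 = 6·33 + 23, 33 = 1·23 + 10, 23 = 2·10 + 3, 10 = 3·3 + 1, 3 = 3·1).
Back-substituting, 221·(-10) + 33·(67) = 1.
Scale by 29299: one solution is (-292990, 1963033). Reduce p mod 33: (17, 774).
General: p = 17 + 33t, q = 774 - 221t.
p ≥ 0 ⇒ t ≥ 0; q ≥ 0 ⇒ t ≤ 3. So t ∈ [0, 3]: 4 solutions.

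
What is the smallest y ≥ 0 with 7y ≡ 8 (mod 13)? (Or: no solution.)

3

gcd(13, 7) = 1.
1 divides 8, so solutions exist.
By Bézout, 7·(2) + 13·(-1) = 1.
So 7·(2) ≡ 1 (mod 13); multiply by 8: y ≡ 16 (mod 13).
Smallest nonnegative: y = 16 mod 13 = 3.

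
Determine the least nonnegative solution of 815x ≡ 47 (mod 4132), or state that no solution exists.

3113

gcd(4132, 815) = 1  (4132 = 5·815 + 57, 815 = 14·57 + 17, 57 = 3·17 + 6, 17 = 2·6 + 5, 6 = 1·5 + 1, 5 = 5·1).
1 divides 47, so solutions exist.
Back-substituting, 815·(-725) + 4132·(143) = 1.
So 815·(-725) ≡ 1 (mod 4132); multiply by 47: x ≡ -34075 (mod 4132).
Smallest nonnegative: x = -34075 mod 4132 = 3113.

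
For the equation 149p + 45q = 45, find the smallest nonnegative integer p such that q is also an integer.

0

gcd(149, 45) = 1.
1 divides 45, so solutions exist.
By Bézout, 149·(-16) + 45·(53) = 1.
Scale by 45/1 = 45: (p₀, q₀) = (-720, 2385).
General solution: p = -720 + 45t, q = 2385 - 149t for integer t.
p ≥ 0: smallest is -720 mod 45 = 0 (at t = 16), with q = 1.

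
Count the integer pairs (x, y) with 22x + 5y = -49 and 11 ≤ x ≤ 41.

gcd(22, 5):
  22 = 4*5 + 2
  5 = 2*2 + 1
  2 = 2*1
so gcd(22, 5) = 1.
Back-substitute for Bézout coefficients:
  1 = 5 - 2*2
  ... = 22*(-2) + 5*(9)
Scale by -49: particular solution (98, -441); reduce x mod 5: (3, -23).
General solution: x = 3 + 5t, y = -23 - 22t for integer t.
11 ≤ 3 + 5t ≤ 41 gives t ∈ [2, 7], which is 6 values.

6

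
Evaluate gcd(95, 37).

1

gcd(95, 37) = 1  (95 = 2×37 + 21, 37 = 1×21 + 16, 21 = 1×16 + 5, 16 = 3×5 + 1, 5 = 5×1).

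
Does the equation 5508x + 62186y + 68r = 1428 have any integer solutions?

yes

gcd(62186, 5508) = 34.
gcd(34, 68) = 34.
34 divides 1428, so integer solutions exist.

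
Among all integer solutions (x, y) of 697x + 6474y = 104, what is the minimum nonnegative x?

5954

gcd(6474, 697):
  6474 = 9·697 + 201
  697 = 3·201 + 94
  201 = 2·94 + 13
  94 = 7·13 + 3
  13 = 4·3 + 1
  3 = 3·1
so gcd(6474, 697) = 1.
1 divides 104, so solutions exist.
Back-substitute for Bézout coefficients:
  1 = 13 - 4·3
  ... = 697·(-1997) + 6474·(215)
Scale by 104/1 = 104: (x₀, y₀) = (-207688, 22360).
General solution: x = -207688 + 6474t, y = 22360 - 697t for integer t.
x ≥ 0: smallest is -207688 mod 6474 = 5954 (at t = 33), with y = -641.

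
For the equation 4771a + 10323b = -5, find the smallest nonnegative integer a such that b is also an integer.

9715

gcd(10323, 4771) = 1.
1 divides -5, so solutions exist.
By Bézout, 4771·(-1943) + 10323·(898) = 1.
Scale by -5/1 = -5: (a₀, b₀) = (9715, -4490).
General solution: a = 9715 + 10323t, b = -4490 - 4771t for integer t.
a ≥ 0: smallest is 9715 mod 10323 = 9715 (at t = 0), with b = -4490.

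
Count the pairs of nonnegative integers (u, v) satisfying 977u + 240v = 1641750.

7

gcd(977, 240) = 1.
By Bézout, 977*(113) + 240*(-460) = 1.
One solution: (150, 6230).
General: u = 150 + 240t, v = 6230 - 977t.
u ≥ 0 ⇒ t ≥ 0; v ≥ 0 ⇒ t ≤ 6. So t ∈ [0, 6]: 7 solutions.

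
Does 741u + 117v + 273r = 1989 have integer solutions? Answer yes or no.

gcd(741, 117) = 39  (741 = 6×117 + 39, 117 = 3×39).
gcd(39, 273) = 39.
39 divides 1989, so integer solutions exist.

yes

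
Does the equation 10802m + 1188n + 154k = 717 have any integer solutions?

no

gcd(10802, 1188) = 22  (10802 = 9*1188 + 110, 1188 = 10*110 + 88, 110 = 1*88 + 22, 88 = 4*22).
gcd(22, 154) = 22.
22 does not divide 717 (remainder 13), so no integer solutions.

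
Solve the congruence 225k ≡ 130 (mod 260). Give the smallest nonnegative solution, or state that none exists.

gcd(260, 225) = 5  (260 = 1×225 + 35, 225 = 6×35 + 15, 35 = 2×15 + 5, 15 = 3×5).
5 divides 130, so solutions exist.
Back-substituting, 225×(-15) + 260×(13) = 5.
So 225×(-15) ≡ 5 (mod 260); multiply by 26: k ≡ -390 (mod 52).
Smallest nonnegative: k = -390 mod 52 = 26.

26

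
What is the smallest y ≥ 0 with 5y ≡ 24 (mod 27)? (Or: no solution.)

gcd(27, 5):
  27 = 5·5 + 2
  5 = 2·2 + 1
  2 = 2·1
so gcd(27, 5) = 1.
1 divides 24, so solutions exist.
Back-substitute for Bézout coefficients:
  1 = 5 - 2·2
  ... = 5·(11) + 27·(-2)
So 5·(11) ≡ 1 (mod 27); multiply by 24: y ≡ 264 (mod 27).
Smallest nonnegative: y = 264 mod 27 = 21.

21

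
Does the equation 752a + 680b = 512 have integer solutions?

gcd(752, 680) = 8  (752 = 1×680 + 72, 680 = 9×72 + 32, 72 = 2×32 + 8, 32 = 4×8).
8 divides 512, so integer solutions exist.

yes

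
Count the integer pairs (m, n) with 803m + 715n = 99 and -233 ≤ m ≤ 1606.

28

gcd(803, 715):
  803 = 1*715 + 88
  715 = 8*88 + 11
  88 = 8*11
so gcd(803, 715) = 11.
Back-substitute for Bézout coefficients:
  11 = 715 - 8*88
  ... = 803*(-8) + 715*(9)
Scale by 9: particular solution (-72, 81); reduce m mod 65: (58, -65).
General solution: m = 58 + 65t, n = -65 - 73t for integer t.
-233 ≤ 58 + 65t ≤ 1606 gives t ∈ [-4, 23], which is 28 values.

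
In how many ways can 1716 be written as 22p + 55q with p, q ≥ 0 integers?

16

gcd(55, 22) = 11.
By Bézout, 22·(-2) + 55·(1) = 11.
One solution: (3, 30).
General: p = 3 + 5t, q = 30 - 2t.
p ≥ 0 ⇒ t ≥ 0; q ≥ 0 ⇒ t ≤ 15. So t ∈ [0, 15]: 16 solutions.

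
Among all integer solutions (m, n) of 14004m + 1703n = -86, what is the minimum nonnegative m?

188

gcd(14004, 1703):
  14004 = 8·1703 + 380
  1703 = 4·380 + 183
  380 = 2·183 + 14
  183 = 13·14 + 1
  14 = 14·1
so gcd(14004, 1703) = 1.
1 divides -86, so solutions exist.
Back-substitute for Bézout coefficients:
  1 = 183 - 13·14
  ... = 14004·(-121) + 1703·(995)
Scale by -86/1 = -86: (m₀, n₀) = (10406, -85570).
General solution: m = 10406 + 1703t, n = -85570 - 14004t for integer t.
m ≥ 0: smallest is 10406 mod 1703 = 188 (at t = -6), with n = -1546.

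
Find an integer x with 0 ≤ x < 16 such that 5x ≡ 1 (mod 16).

gcd(16, 5) = 1  (16 = 3*5 + 1, 5 = 5*1).
Back-substituting, 5*(-3) + 16*(1) = 1.
So 5*-3 ≡ 1 (mod 16), and -3 mod 16 = 13.

13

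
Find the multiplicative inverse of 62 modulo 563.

336

gcd(563, 62) = 1.
By Bézout, 62·(-227) + 563·(25) = 1.
So 62·-227 ≡ 1 (mod 563), and -227 mod 563 = 336.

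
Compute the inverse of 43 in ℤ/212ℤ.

143

gcd(212, 43):
  212 = 4×43 + 40
  43 = 1×40 + 3
  40 = 13×3 + 1
  3 = 3×1
so gcd(212, 43) = 1.
Back-substitute for Bézout coefficients:
  1 = 40 - 13×3
  ... = 43×(-69) + 212×(14)
So 43×-69 ≡ 1 (mod 212), and -69 mod 212 = 143.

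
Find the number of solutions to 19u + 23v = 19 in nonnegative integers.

gcd(23, 19):
  23 = 1·19 + 4
  19 = 4·4 + 3
  4 = 1·3 + 1
  3 = 3·1
so gcd(23, 19) = 1.
Back-substitute for Bézout coefficients:
  1 = 4 - 1·3
  ... = 19·(-6) + 23·(5)
Scale by 19: one solution is (-114, 95). Reduce u mod 23: (1, 0).
General: u = 1 + 23t, v = 0 - 19t.
u ≥ 0 ⇒ t ≥ 0; v ≥ 0 ⇒ t ≤ 0. So t ∈ [0, 0]: 1 solution.

1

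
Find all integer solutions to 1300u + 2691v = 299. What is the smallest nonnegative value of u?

gcd(2691, 1300):
  2691 = 2×1300 + 91
  1300 = 14×91 + 26
  91 = 3×26 + 13
  26 = 2×13
so gcd(2691, 1300) = 13.
13 divides 299, so solutions exist.
Back-substitute for Bézout coefficients:
  13 = 91 - 3×26
  ... = 1300×(-89) + 2691×(43)
Scale by 299/13 = 23: (u₀, v₀) = (-2047, 989).
General solution: u = -2047 + 207t, v = 989 - 100t for integer t.
u ≥ 0: smallest is -2047 mod 207 = 23 (at t = 10), with v = -11.

23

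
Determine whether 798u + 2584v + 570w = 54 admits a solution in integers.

no

gcd(2584, 798) = 38.
gcd(38, 570) = 38.
38 does not divide 54 (remainder 16), so no integer solutions.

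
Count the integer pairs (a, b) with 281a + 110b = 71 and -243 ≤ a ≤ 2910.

gcd(281, 110) = 1  (281 = 2×110 + 61, 110 = 1×61 + 49, 61 = 1×49 + 12, 49 = 4×12 + 1, 12 = 12×1).
Back-substituting, 281×(-9) + 110×(23) = 1.
Scale by 71: particular solution (-639, 1633); reduce a mod 110: (21, -53).
General solution: a = 21 + 110t, b = -53 - 281t for integer t.
-243 ≤ 21 + 110t ≤ 2910 gives t ∈ [-2, 26], which is 29 values.

29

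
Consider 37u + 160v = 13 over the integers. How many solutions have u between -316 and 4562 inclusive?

gcd(160, 37) = 1.
By Bézout, 37*(13) + 160*(-3) = 1.
Particular solution: (9, -2).
General solution: u = 9 + 160t, v = -2 - 37t for integer t.
-316 ≤ 9 + 160t ≤ 4562 gives t ∈ [-2, 28], which is 31 values.

31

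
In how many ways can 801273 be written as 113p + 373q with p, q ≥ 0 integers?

gcd(373, 113) = 1  (373 = 3·113 + 34, 113 = 3·34 + 11, 34 = 3·11 + 1, 11 = 11·1).
Back-substituting, 113·(-33) + 373·(10) = 1.
Scale by 801273: one solution is (-26442009, 8012730). Reduce p mod 373: (334, 2047).
General: p = 334 + 373t, q = 2047 - 113t.
p ≥ 0 ⇒ t ≥ 0; q ≥ 0 ⇒ t ≤ 18. So t ∈ [0, 18]: 19 solutions.

19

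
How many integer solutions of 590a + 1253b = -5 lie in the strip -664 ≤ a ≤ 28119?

23

gcd(1253, 590) = 1.
By Bézout, 590×(-206) + 1253×(97) = 1.
Particular solution: (1030, -485).
General solution: a = 1030 + 1253t, b = -485 - 590t for integer t.
-664 ≤ 1030 + 1253t ≤ 28119 gives t ∈ [-1, 21], which is 23 values.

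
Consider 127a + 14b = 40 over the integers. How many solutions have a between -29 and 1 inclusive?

2

gcd(127, 14) = 1  (127 = 9*14 + 1, 14 = 14*1).
Back-substituting, 127*(1) + 14*(-9) = 1.
Scale by 40: particular solution (40, -360); reduce a mod 14: (12, -106).
General solution: a = 12 + 14t, b = -106 - 127t for integer t.
-29 ≤ 12 + 14t ≤ 1 gives t ∈ [-2, -1], which is 2 values.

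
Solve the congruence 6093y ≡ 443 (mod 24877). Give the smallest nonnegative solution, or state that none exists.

gcd(24877, 6093) = 1  (24877 = 4*6093 + 505, 6093 = 12*505 + 33, 505 = 15*33 + 10, 33 = 3*10 + 3, 10 = 3*3 + 1, 3 = 3*1).
1 divides 443, so solutions exist.
Back-substituting, 6093*(-7537) + 24877*(1846) = 1.
So 6093*(-7537) ≡ 1 (mod 24877); multiply by 443: y ≡ -3338891 (mod 24877).
Smallest nonnegative: y = -3338891 mod 24877 = 19504.

19504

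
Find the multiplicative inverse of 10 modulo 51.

gcd(51, 10):
  51 = 5×10 + 1
  10 = 10×1
so gcd(51, 10) = 1.
Back-substitute for Bézout coefficients:
  1 = 51 - 5×10
  ... = 10×(-5) + 51×(1)
So 10×-5 ≡ 1 (mod 51), and -5 mod 51 = 46.

46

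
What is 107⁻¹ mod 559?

gcd(559, 107):
  559 = 5*107 + 24
  107 = 4*24 + 11
  24 = 2*11 + 2
  11 = 5*2 + 1
  2 = 2*1
so gcd(559, 107) = 1.
Back-substitute for Bézout coefficients:
  1 = 11 - 5*2
  ... = 107*(256) + 559*(-49)
So 107*256 ≡ 1 (mod 559), and 256 mod 559 = 256.

256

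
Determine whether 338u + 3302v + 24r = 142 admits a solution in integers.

gcd(3302, 338):
  3302 = 9·338 + 260
  338 = 1·260 + 78
  260 = 3·78 + 26
  78 = 3·26
so gcd(3302, 338) = 26.
gcd(26, 24) = 2.
2 divides 142, so integer solutions exist.

yes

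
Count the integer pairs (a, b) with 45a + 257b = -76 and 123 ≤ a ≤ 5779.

gcd(257, 45) = 1  (257 = 5·45 + 32, 45 = 1·32 + 13, 32 = 2·13 + 6, 13 = 2·6 + 1, 6 = 6·1).
Back-substituting, 45·(40) + 257·(-7) = 1.
Scale by -76: particular solution (-3040, 532); reduce a mod 257: (44, -8).
General solution: a = 44 + 257t, b = -8 - 45t for integer t.
123 ≤ 44 + 257t ≤ 5779 gives t ∈ [1, 22], which is 22 values.

22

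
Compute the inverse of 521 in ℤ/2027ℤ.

gcd(2027, 521) = 1.
By Bézout, 521×(249) + 2027×(-64) = 1.
So 521×249 ≡ 1 (mod 2027), and 249 mod 2027 = 249.

249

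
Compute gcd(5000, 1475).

25

gcd(5000, 1475):
  5000 = 3·1475 + 575
  1475 = 2·575 + 325
  575 = 1·325 + 250
  325 = 1·250 + 75
  250 = 3·75 + 25
  75 = 3·25
so gcd(5000, 1475) = 25.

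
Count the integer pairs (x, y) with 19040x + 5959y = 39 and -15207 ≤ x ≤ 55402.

gcd(19040, 5959):
  19040 = 3×5959 + 1163
  5959 = 5×1163 + 144
  1163 = 8×144 + 11
  144 = 13×11 + 1
  11 = 11×1
so gcd(19040, 5959) = 1.
Back-substitute for Bézout coefficients:
  1 = 144 - 13×11
  ... = 19040×(-538) + 5959×(1719)
Scale by 39: particular solution (-20982, 67041); reduce x mod 5959: (2854, -9119).
General solution: x = 2854 + 5959t, y = -9119 - 19040t for integer t.
-15207 ≤ 2854 + 5959t ≤ 55402 gives t ∈ [-3, 8], which is 12 values.

12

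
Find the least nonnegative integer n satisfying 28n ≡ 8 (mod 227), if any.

130

gcd(227, 28) = 1  (227 = 8*28 + 3, 28 = 9*3 + 1, 3 = 3*1).
1 divides 8, so solutions exist.
Back-substituting, 28*(73) + 227*(-9) = 1.
So 28*(73) ≡ 1 (mod 227); multiply by 8: n ≡ 584 (mod 227).
Smallest nonnegative: n = 584 mod 227 = 130.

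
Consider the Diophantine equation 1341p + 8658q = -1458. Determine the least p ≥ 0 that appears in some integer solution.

gcd(8658, 1341) = 9.
9 divides -1458, so solutions exist.
By Bézout, 1341·(297) + 8658·(-46) = 9.
Scale by -1458/9 = -162: (p₀, q₀) = (-48114, 7452).
General solution: p = -48114 + 962t, q = 7452 - 149t for integer t.
p ≥ 0: smallest is -48114 mod 962 = 948 (at t = 51), with q = -147.

948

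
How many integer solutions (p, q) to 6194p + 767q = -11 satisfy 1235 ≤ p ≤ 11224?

gcd(6194, 767):
  6194 = 8×767 + 58
  767 = 13×58 + 13
  58 = 4×13 + 6
  13 = 2×6 + 1
  6 = 6×1
so gcd(6194, 767) = 1.
Back-substitute for Bézout coefficients:
  1 = 13 - 2×6
  ... = 6194×(-119) + 767×(961)
Scale by -11: particular solution (1309, -10571); reduce p mod 767: (542, -4377).
General solution: p = 542 + 767t, q = -4377 - 6194t for integer t.
1235 ≤ 542 + 767t ≤ 11224 gives t ∈ [1, 13], which is 13 values.

13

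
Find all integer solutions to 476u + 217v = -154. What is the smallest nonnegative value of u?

17

gcd(476, 217):
  476 = 2*217 + 42
  217 = 5*42 + 7
  42 = 6*7
so gcd(476, 217) = 7.
7 divides -154, so solutions exist.
Back-substitute for Bézout coefficients:
  7 = 217 - 5*42
  ... = 476*(-5) + 217*(11)
Scale by -154/7 = -22: (u₀, v₀) = (110, -242).
General solution: u = 110 + 31t, v = -242 - 68t for integer t.
u ≥ 0: smallest is 110 mod 31 = 17 (at t = -3), with v = -38.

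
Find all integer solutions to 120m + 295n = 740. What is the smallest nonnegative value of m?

gcd(295, 120) = 5.
5 divides 740, so solutions exist.
By Bézout, 120·(-27) + 295·(11) = 5.
Scale by 740/5 = 148: (m₀, n₀) = (-3996, 1628).
General solution: m = -3996 + 59t, n = 1628 - 24t for integer t.
m ≥ 0: smallest is -3996 mod 59 = 16 (at t = 68), with n = -4.

16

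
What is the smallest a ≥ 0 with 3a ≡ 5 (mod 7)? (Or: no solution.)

4

gcd(7, 3) = 1  (7 = 2*3 + 1, 3 = 3*1).
1 divides 5, so solutions exist.
Back-substituting, 3*(-2) + 7*(1) = 1.
So 3*(-2) ≡ 1 (mod 7); multiply by 5: a ≡ -10 (mod 7).
Smallest nonnegative: a = -10 mod 7 = 4.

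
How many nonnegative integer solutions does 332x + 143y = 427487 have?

gcd(332, 143):
  332 = 2*143 + 46
  143 = 3*46 + 5
  46 = 9*5 + 1
  5 = 5*1
so gcd(332, 143) = 1.
Back-substitute for Bézout coefficients:
  1 = 46 - 9*5
  ... = 332*(28) + 143*(-65)
Scale by 427487: one solution is (11969636, -27786655). Reduce x mod 143: (107, 2741).
General: x = 107 + 143t, y = 2741 - 332t.
x ≥ 0 ⇒ t ≥ 0; y ≥ 0 ⇒ t ≤ 8. So t ∈ [0, 8]: 9 solutions.

9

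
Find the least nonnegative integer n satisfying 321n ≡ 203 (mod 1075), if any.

gcd(1075, 321) = 1  (1075 = 3×321 + 112, 321 = 2×112 + 97, 112 = 1×97 + 15, 97 = 6×15 + 7, 15 = 2×7 + 1, 7 = 7×1).
1 divides 203, so solutions exist.
Back-substituting, 321×(-144) + 1075×(43) = 1.
So 321×(-144) ≡ 1 (mod 1075); multiply by 203: n ≡ -29232 (mod 1075).
Smallest nonnegative: n = -29232 mod 1075 = 868.

868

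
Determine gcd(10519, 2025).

1

gcd(10519, 2025) = 1  (10519 = 5×2025 + 394, 2025 = 5×394 + 55, 394 = 7×55 + 9, 55 = 6×9 + 1, 9 = 9×1).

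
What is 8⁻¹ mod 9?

gcd(9, 8) = 1  (9 = 1·8 + 1, 8 = 8·1).
Back-substituting, 8·(-1) + 9·(1) = 1.
So 8·-1 ≡ 1 (mod 9), and -1 mod 9 = 8.

8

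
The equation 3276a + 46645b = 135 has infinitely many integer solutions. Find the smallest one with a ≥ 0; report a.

11405

gcd(46645, 3276) = 1  (46645 = 14*3276 + 781, 3276 = 4*781 + 152, 781 = 5*152 + 21, 152 = 7*21 + 5, 21 = 4*5 + 1, 5 = 5*1).
1 divides 135, so solutions exist.
Back-substituting, 3276*(-8899) + 46645*(625) = 1.
Scale by 135/1 = 135: (a₀, b₀) = (-1201365, 84375).
General solution: a = -1201365 + 46645t, b = 84375 - 3276t for integer t.
a ≥ 0: smallest is -1201365 mod 46645 = 11405 (at t = 26), with b = -801.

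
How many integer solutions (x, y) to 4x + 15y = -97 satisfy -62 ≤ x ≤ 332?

gcd(15, 4) = 1  (15 = 3×4 + 3, 4 = 1×3 + 1, 3 = 3×1).
Back-substituting, 4×(4) + 15×(-1) = 1.
Scale by -97: particular solution (-388, 97); reduce x mod 15: (2, -7).
General solution: x = 2 + 15t, y = -7 - 4t for integer t.
-62 ≤ 2 + 15t ≤ 332 gives t ∈ [-4, 22], which is 27 values.

27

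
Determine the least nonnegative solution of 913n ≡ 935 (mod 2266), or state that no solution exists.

gcd(2266, 913):
  2266 = 2*913 + 440
  913 = 2*440 + 33
  440 = 13*33 + 11
  33 = 3*11
so gcd(2266, 913) = 11.
11 divides 935, so solutions exist.
Back-substitute for Bézout coefficients:
  11 = 440 - 13*33
  ... = 913*(-67) + 2266*(27)
So 913*(-67) ≡ 11 (mod 2266); multiply by 85: n ≡ -5695 (mod 206).
Smallest nonnegative: n = -5695 mod 206 = 73.

73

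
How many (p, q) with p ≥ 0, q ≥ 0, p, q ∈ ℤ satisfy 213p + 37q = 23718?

3

gcd(213, 37) = 1.
By Bézout, 213×(4) + 37×(-23) = 1.
One solution: (4, 618).
General: p = 4 + 37t, q = 618 - 213t.
p ≥ 0 ⇒ t ≥ 0; q ≥ 0 ⇒ t ≤ 2. So t ∈ [0, 2]: 3 solutions.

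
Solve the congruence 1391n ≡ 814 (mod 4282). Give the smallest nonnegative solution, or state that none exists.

724

gcd(4282, 1391) = 1  (4282 = 3·1391 + 109, 1391 = 12·109 + 83, 109 = 1·83 + 26, 83 = 3·26 + 5, 26 = 5·5 + 1, 5 = 5·1).
1 divides 814, so solutions exist.
Back-substituting, 1391·(-825) + 4282·(268) = 1.
So 1391·(-825) ≡ 1 (mod 4282); multiply by 814: n ≡ -671550 (mod 4282).
Smallest nonnegative: n = -671550 mod 4282 = 724.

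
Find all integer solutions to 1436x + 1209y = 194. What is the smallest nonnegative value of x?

gcd(1436, 1209):
  1436 = 1×1209 + 227
  1209 = 5×227 + 74
  227 = 3×74 + 5
  74 = 14×5 + 4
  5 = 1×4 + 1
  4 = 4×1
so gcd(1436, 1209) = 1.
1 divides 194, so solutions exist.
Back-substitute for Bézout coefficients:
  1 = 5 - 1×4
  ... = 1436×(245) + 1209×(-291)
Scale by 194/1 = 194: (x₀, y₀) = (47530, -56454).
General solution: x = 47530 + 1209t, y = -56454 - 1436t for integer t.
x ≥ 0: smallest is 47530 mod 1209 = 379 (at t = -39), with y = -450.

379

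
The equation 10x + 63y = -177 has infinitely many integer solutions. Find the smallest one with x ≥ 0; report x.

39

gcd(63, 10):
  63 = 6*10 + 3
  10 = 3*3 + 1
  3 = 3*1
so gcd(63, 10) = 1.
1 divides -177, so solutions exist.
Back-substitute for Bézout coefficients:
  1 = 10 - 3*3
  ... = 10*(19) + 63*(-3)
Scale by -177/1 = -177: (x₀, y₀) = (-3363, 531).
General solution: x = -3363 + 63t, y = 531 - 10t for integer t.
x ≥ 0: smallest is -3363 mod 63 = 39 (at t = 54), with y = -9.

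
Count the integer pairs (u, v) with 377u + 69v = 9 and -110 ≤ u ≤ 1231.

19

gcd(377, 69):
  377 = 5·69 + 32
  69 = 2·32 + 5
  32 = 6·5 + 2
  5 = 2·2 + 1
  2 = 2·1
so gcd(377, 69) = 1.
Back-substitute for Bézout coefficients:
  1 = 5 - 2·2
  ... = 377·(-28) + 69·(153)
Scale by 9: particular solution (-252, 1377); reduce u mod 69: (24, -131).
General solution: u = 24 + 69t, v = -131 - 377t for integer t.
-110 ≤ 24 + 69t ≤ 1231 gives t ∈ [-1, 17], which is 19 values.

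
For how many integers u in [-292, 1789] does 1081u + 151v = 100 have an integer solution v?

13

gcd(1081, 151) = 1.
By Bézout, 1081×(-44) + 151×(315) = 1.
Particular solution: (130, -930).
General solution: u = 130 + 151t, v = -930 - 1081t for integer t.
-292 ≤ 130 + 151t ≤ 1789 gives t ∈ [-2, 10], which is 13 values.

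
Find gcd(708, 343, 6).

gcd(708, 343) = 1  (708 = 2×343 + 22, 343 = 15×22 + 13, 22 = 1×13 + 9, 13 = 1×9 + 4, 9 = 2×4 + 1, 4 = 4×1).
gcd(1, 6) = 1.

1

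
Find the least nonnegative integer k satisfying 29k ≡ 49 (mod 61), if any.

8

gcd(61, 29) = 1  (61 = 2×29 + 3, 29 = 9×3 + 2, 3 = 1×2 + 1, 2 = 2×1).
1 divides 49, so solutions exist.
Back-substituting, 29×(-21) + 61×(10) = 1.
So 29×(-21) ≡ 1 (mod 61); multiply by 49: k ≡ -1029 (mod 61).
Smallest nonnegative: k = -1029 mod 61 = 8.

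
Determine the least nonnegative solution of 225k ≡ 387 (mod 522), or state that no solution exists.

gcd(522, 225) = 9.
9 divides 387, so solutions exist.
By Bézout, 225*(7) + 522*(-3) = 9.
So 225*(7) ≡ 9 (mod 522); multiply by 43: k ≡ 301 (mod 58).
Smallest nonnegative: k = 301 mod 58 = 11.

11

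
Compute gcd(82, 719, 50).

gcd(719, 82):
  719 = 8·82 + 63
  82 = 1·63 + 19
  63 = 3·19 + 6
  19 = 3·6 + 1
  6 = 6·1
so gcd(719, 82) = 1.
gcd(1, 50) = 1.

1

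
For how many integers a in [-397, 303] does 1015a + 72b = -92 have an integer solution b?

9

gcd(1015, 72):
  1015 = 14·72 + 7
  72 = 10·7 + 2
  7 = 3·2 + 1
  2 = 2·1
so gcd(1015, 72) = 1.
Back-substitute for Bézout coefficients:
  1 = 7 - 3·2
  ... = 1015·(31) + 72·(-437)
Scale by -92: particular solution (-2852, 40204); reduce a mod 72: (28, -396).
General solution: a = 28 + 72t, b = -396 - 1015t for integer t.
-397 ≤ 28 + 72t ≤ 303 gives t ∈ [-5, 3], which is 9 values.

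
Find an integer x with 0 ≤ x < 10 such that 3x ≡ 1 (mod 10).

7

gcd(10, 3) = 1.
By Bézout, 3·(-3) + 10·(1) = 1.
So 3·-3 ≡ 1 (mod 10), and -3 mod 10 = 7.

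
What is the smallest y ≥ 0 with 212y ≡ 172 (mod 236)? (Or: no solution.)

42

gcd(236, 212) = 4.
4 divides 172, so solutions exist.
By Bézout, 212*(-10) + 236*(9) = 4.
So 212*(-10) ≡ 4 (mod 236); multiply by 43: y ≡ -430 (mod 59).
Smallest nonnegative: y = -430 mod 59 = 42.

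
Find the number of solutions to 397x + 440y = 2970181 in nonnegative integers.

17

gcd(440, 397) = 1  (440 = 1×397 + 43, 397 = 9×43 + 10, 43 = 4×10 + 3, 10 = 3×3 + 1, 3 = 3×1).
Back-substituting, 397×(133) + 440×(-120) = 1.
Scale by 2970181: one solution is (395034073, -356421720). Reduce x mod 440: (313, 6468).
General: x = 313 + 440t, y = 6468 - 397t.
x ≥ 0 ⇒ t ≥ 0; y ≥ 0 ⇒ t ≤ 16. So t ∈ [0, 16]: 17 solutions.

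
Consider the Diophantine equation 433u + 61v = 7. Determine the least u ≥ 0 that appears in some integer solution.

52

gcd(433, 61) = 1.
1 divides 7, so solutions exist.
By Bézout, 433×(-10) + 61×(71) = 1.
Scale by 7/1 = 7: (u₀, v₀) = (-70, 497).
General solution: u = -70 + 61t, v = 497 - 433t for integer t.
u ≥ 0: smallest is -70 mod 61 = 52 (at t = 2), with v = -369.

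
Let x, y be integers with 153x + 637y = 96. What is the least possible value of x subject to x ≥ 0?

gcd(637, 153):
  637 = 4×153 + 25
  153 = 6×25 + 3
  25 = 8×3 + 1
  3 = 3×1
so gcd(637, 153) = 1.
1 divides 96, so solutions exist.
Back-substitute for Bézout coefficients:
  1 = 25 - 8×3
  ... = 153×(-204) + 637×(49)
Scale by 96/1 = 96: (x₀, y₀) = (-19584, 4704).
General solution: x = -19584 + 637t, y = 4704 - 153t for integer t.
x ≥ 0: smallest is -19584 mod 637 = 163 (at t = 31), with y = -39.

163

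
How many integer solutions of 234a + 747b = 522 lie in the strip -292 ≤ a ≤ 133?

gcd(747, 234):
  747 = 3×234 + 45
  234 = 5×45 + 9
  45 = 5×9
so gcd(747, 234) = 9.
Back-substitute for Bézout coefficients:
  9 = 234 - 5×45
  ... = 234×(16) + 747×(-5)
Scale by 58: particular solution (928, -290); reduce a mod 83: (15, -4).
General solution: a = 15 + 83t, b = -4 - 26t for integer t.
-292 ≤ 15 + 83t ≤ 133 gives t ∈ [-3, 1], which is 5 values.

5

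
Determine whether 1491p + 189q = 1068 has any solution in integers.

no

gcd(1491, 189) = 21  (1491 = 7*189 + 168, 189 = 1*168 + 21, 168 = 8*21).
21 does not divide 1068 (remainder 18), so no integer solutions.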